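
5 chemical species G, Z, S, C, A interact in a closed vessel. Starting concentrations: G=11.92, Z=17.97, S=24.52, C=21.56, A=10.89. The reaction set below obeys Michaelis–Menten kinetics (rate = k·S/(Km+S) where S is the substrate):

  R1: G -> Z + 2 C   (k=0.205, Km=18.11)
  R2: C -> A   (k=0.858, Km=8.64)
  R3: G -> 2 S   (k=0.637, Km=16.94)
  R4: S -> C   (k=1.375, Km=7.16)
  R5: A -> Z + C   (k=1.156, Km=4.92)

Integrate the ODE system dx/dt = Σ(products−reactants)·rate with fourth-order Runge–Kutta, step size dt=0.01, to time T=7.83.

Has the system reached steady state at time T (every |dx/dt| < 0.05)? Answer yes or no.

Steady state at T: no

RK4 with dt=0.01: 783 steps to T=7.83. Trajectory (selected grid times):
t=0.00: G=11.92 Z=17.97 S=24.52 C=21.56 A=10.89
t=0.87: G=11.62 Z=18.73 S=24.05 C=22.78 A=10.74
t=1.74: G=11.33 Z=19.49 S=23.58 C=23.98 A=10.59
t=2.61: G=11.04 Z=20.24 S=23.10 C=25.16 A=10.46
t=3.48: G=10.76 Z=20.99 S=22.63 C=26.33 A=10.34
t=4.35: G=10.48 Z=21.74 S=22.15 C=27.49 A=10.22
t=5.22: G=10.20 Z=22.48 S=21.67 C=28.62 A=10.11
t=6.09: G=9.93 Z=23.22 S=21.18 C=29.75 A=10.01
t=6.96: G=9.67 Z=23.96 S=20.70 C=30.86 A=9.92
t=7.83: G=9.41 Z=24.69 S=20.21 C=31.95 A=9.84
Rates at T: R1=0.0701, R2=0.6754, R3=0.2274, R4=1.0153, R5=0.7706
dx/dt at T (Σ net stoichiometry × rate): G=-0.2975, Z=+0.8406, S=-0.5605, C=+1.2506, A=-0.0952
Largest |dx/dt| is |+1.2506| (C) ≥ 0.05 → not steady.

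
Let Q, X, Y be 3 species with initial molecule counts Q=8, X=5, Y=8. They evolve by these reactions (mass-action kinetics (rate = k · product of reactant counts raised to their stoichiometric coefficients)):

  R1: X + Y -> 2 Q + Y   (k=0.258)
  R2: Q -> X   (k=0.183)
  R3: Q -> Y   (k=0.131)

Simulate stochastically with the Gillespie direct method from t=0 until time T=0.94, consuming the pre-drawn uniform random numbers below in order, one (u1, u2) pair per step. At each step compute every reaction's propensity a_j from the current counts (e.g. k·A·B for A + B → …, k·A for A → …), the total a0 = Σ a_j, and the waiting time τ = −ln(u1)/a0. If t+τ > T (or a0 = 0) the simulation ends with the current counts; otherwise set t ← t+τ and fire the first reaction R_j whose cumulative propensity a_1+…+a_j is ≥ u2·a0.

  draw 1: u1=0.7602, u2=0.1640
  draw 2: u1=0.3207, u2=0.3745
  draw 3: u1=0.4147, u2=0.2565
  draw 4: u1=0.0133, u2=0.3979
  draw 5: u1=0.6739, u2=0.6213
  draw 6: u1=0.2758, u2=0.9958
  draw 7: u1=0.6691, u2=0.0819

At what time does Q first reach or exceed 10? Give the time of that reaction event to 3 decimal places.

Threshold first reached at t = 0.021

t=0.000: Q=8 X=5 Y=8
Draw 1: a1=10.320, a2=1.464, a3=1.048, a0=12.832; τ=−ln(0.7602)/12.832=0.021 → t=0.021; u2·a0=0.1640·12.832=2.104 ≤ a1=10.320 → R1 fires; Q=10 X=4 Y=8
Draw 2: a1=8.256, a2=1.830, a3=1.310, a0=11.396; τ=−ln(0.3207)/11.396=0.100 → t=0.121; u2·a0=0.3745·11.396=4.268 ≤ a1=8.256 → R1 fires; Q=12 X=3 Y=8
Draw 3: a1=6.192, a2=2.196, a3=1.572, a0=9.960; τ=−ln(0.4147)/9.960=0.088 → t=0.210; u2·a0=0.2565·9.960=2.555 ≤ a1=6.192 → R1 fires; Q=14 X=2 Y=8
Draw 4: a1=4.128, a2=2.562, a3=1.834, a0=8.524; τ=−ln(0.0133)/8.524=0.507 → t=0.716; u2·a0=0.3979·8.524=3.392 ≤ a1=4.128 → R1 fires; Q=16 X=1 Y=8
Draw 5: a1=2.064, a2=2.928, a3=2.096, a0=7.088; τ=−ln(0.6739)/7.088=0.056 → t=0.772; u2·a0=0.6213·7.088=4.404; a1=2.064 < 4.404 ≤ a1+a2=4.992 → R2 fires; Q=15 X=2 Y=8
Draw 6: a1=4.128, a2=2.745, a3=1.965, a0=8.838; τ=−ln(0.2758)/8.838=0.146 → t=0.918; u2·a0=0.9958·8.838=8.801; a1+a2=6.873 < 8.801 ≤ a1+…+a3=8.838 → R3 fires; Q=14 X=2 Y=9
Draw 7: a1=4.644, a2=2.562, a3=1.834, a0=9.040; τ=−ln(0.6691)/9.040=0.044 → t=0.962 > T=0.94: stop.
Q first becomes ≥ 10 when it reaches 10 at the event at t=0.021.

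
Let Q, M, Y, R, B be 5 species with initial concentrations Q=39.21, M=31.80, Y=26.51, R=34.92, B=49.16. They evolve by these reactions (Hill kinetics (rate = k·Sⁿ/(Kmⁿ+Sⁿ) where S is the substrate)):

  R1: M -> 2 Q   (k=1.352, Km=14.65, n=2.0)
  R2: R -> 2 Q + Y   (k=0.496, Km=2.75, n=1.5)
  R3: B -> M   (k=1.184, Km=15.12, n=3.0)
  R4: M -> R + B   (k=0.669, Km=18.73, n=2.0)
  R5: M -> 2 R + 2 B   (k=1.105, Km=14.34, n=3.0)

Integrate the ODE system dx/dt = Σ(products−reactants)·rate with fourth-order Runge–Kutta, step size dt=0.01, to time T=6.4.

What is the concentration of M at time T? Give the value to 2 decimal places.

M at T = 23.43

RK4 with dt=0.01: 640 steps to T=6.4. Trajectory (selected grid times):
t=0.00: Q=39.21 M=31.80 Y=26.51 R=34.92 B=49.16
t=0.71: Q=41.47 M=30.77 Y=26.85 R=36.36 B=50.12
t=1.42: Q=43.72 M=29.75 Y=27.20 R=37.77 B=51.07
t=2.13: Q=45.95 M=28.77 Y=27.55 R=39.17 B=51.99
t=2.84: Q=48.15 M=27.81 Y=27.89 R=40.54 B=52.88
t=3.56: Q=50.37 M=26.86 Y=28.24 R=41.91 B=53.77
t=4.27: Q=52.53 M=25.96 Y=28.59 R=43.23 B=54.61
t=4.98: Q=54.66 M=25.09 Y=28.94 R=44.52 B=55.43
t=5.69: Q=56.78 M=24.24 Y=29.28 R=45.79 B=56.22
t=6.40: Q=58.86 M=23.43 Y=29.63 R=47.02 B=56.98
Read off M at T=6.4: 23.43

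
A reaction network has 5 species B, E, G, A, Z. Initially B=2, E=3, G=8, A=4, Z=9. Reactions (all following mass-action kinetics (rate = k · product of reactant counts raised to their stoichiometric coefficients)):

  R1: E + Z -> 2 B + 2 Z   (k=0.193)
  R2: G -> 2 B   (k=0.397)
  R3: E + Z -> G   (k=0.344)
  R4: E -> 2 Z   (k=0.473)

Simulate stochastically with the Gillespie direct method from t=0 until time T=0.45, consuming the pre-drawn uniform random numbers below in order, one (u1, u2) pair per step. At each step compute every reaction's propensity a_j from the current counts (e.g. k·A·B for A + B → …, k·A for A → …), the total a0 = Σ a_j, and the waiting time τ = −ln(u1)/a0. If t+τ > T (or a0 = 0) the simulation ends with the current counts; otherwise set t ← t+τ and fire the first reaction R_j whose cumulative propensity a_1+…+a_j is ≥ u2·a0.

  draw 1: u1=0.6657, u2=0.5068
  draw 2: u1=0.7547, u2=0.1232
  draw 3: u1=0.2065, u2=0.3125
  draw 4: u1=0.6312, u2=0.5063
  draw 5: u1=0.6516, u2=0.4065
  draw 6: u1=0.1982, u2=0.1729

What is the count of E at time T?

t=0.000: B=2 E=3 G=8 A=4 Z=9
Draw 1: a1=5.211, a2=3.176, a3=9.288, a4=1.419, a0=19.094; τ=−ln(0.6657)/19.094=0.021 → t=0.021; u2·a0=0.5068·19.094=9.677; a1+a2=8.387 < 9.677 ≤ a1+…+a3=17.675 → R3 fires; B=2 E=2 G=9 A=4 Z=8
Draw 2: a1=3.088, a2=3.573, a3=5.504, a4=0.946, a0=13.111; τ=−ln(0.7547)/13.111=0.021 → t=0.043; u2·a0=0.1232·13.111=1.615 ≤ a1=3.088 → R1 fires; B=4 E=1 G=9 A=4 Z=9
Draw 3: a1=1.737, a2=3.573, a3=3.096, a4=0.473, a0=8.879; τ=−ln(0.2065)/8.879=0.178 → t=0.220; u2·a0=0.3125·8.879=2.775; a1=1.737 < 2.775 ≤ a1+a2=5.310 → R2 fires; B=6 E=1 G=8 A=4 Z=9
Draw 4: a1=1.737, a2=3.176, a3=3.096, a4=0.473, a0=8.482; τ=−ln(0.6312)/8.482=0.054 → t=0.275; u2·a0=0.5063·8.482=4.294; a1=1.737 < 4.294 ≤ a1+a2=4.913 → R2 fires; B=8 E=1 G=7 A=4 Z=9
Draw 5: a1=1.737, a2=2.779, a3=3.096, a4=0.473, a0=8.085; τ=−ln(0.6516)/8.085=0.053 → t=0.328; u2·a0=0.4065·8.085=3.287; a1=1.737 < 3.287 ≤ a1+a2=4.516 → R2 fires; B=10 E=1 G=6 A=4 Z=9
Draw 6: a1=1.737, a2=2.382, a3=3.096, a4=0.473, a0=7.688; τ=−ln(0.1982)/7.688=0.211 → t=0.538 > T=0.45: stop.
Read off E at T=0.45: 1

E at T = 1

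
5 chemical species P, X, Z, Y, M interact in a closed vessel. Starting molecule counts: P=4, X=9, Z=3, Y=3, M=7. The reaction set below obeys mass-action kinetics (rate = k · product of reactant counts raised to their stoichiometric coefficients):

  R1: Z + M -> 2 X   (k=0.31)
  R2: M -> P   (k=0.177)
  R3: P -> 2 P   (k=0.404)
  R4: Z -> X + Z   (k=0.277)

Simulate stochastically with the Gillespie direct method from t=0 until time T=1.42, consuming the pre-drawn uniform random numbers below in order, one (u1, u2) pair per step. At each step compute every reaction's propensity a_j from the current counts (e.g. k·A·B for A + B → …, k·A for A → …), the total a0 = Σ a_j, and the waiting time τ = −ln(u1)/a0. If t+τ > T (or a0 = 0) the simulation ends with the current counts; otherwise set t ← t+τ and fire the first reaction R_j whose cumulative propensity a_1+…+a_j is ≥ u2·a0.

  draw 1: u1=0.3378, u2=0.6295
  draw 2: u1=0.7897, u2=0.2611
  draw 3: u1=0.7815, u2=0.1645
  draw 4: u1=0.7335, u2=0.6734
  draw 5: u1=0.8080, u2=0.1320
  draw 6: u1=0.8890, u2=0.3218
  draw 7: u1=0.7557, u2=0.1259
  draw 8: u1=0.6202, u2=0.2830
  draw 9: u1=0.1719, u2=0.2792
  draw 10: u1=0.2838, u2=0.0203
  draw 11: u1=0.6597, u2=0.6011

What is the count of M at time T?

M at T = 1

t=0.000: P=4 X=9 Z=3 Y=3 M=7
Draw 1: a1=6.510, a2=1.239, a3=1.616, a4=0.831, a0=10.196; τ=−ln(0.3378)/10.196=0.106 → t=0.106; u2·a0=0.6295·10.196=6.418 ≤ a1=6.510 → R1 fires; P=4 X=11 Z=2 Y=3 M=6
Draw 2: a1=3.720, a2=1.062, a3=1.616, a4=0.554, a0=6.952; τ=−ln(0.7897)/6.952=0.034 → t=0.140; u2·a0=0.2611·6.952=1.815 ≤ a1=3.720 → R1 fires; P=4 X=13 Z=1 Y=3 M=5
Draw 3: a1=1.550, a2=0.885, a3=1.616, a4=0.277, a0=4.328; τ=−ln(0.7815)/4.328=0.057 → t=0.197; u2·a0=0.1645·4.328=0.712 ≤ a1=1.550 → R1 fires; P=4 X=15 Z=0 Y=3 M=4
Draw 4: a1=0.000, a2=0.708, a3=1.616, a4=0.000, a0=2.324; τ=−ln(0.7335)/2.324=0.133 → t=0.331; u2·a0=0.6734·2.324=1.565; a1+a2=0.708 < 1.565 ≤ a1+…+a3=2.324 → R3 fires; P=5 X=15 Z=0 Y=3 M=4
Draw 5: a1=0.000, a2=0.708, a3=2.020, a4=0.000, a0=2.728; τ=−ln(0.8080)/2.728=0.078 → t=0.409; u2·a0=0.1320·2.728=0.360; a1=0.000 < 0.360 ≤ a1+a2=0.708 → R2 fires; P=6 X=15 Z=0 Y=3 M=3
Draw 6: a1=0.000, a2=0.531, a3=2.424, a4=0.000, a0=2.955; τ=−ln(0.8890)/2.955=0.040 → t=0.449; u2·a0=0.3218·2.955=0.951; a1+a2=0.531 < 0.951 ≤ a1+…+a3=2.955 → R3 fires; P=7 X=15 Z=0 Y=3 M=3
Draw 7: a1=0.000, a2=0.531, a3=2.828, a4=0.000, a0=3.359; τ=−ln(0.7557)/3.359=0.083 → t=0.532; u2·a0=0.1259·3.359=0.423; a1=0.000 < 0.423 ≤ a1+a2=0.531 → R2 fires; P=8 X=15 Z=0 Y=3 M=2
Draw 8: a1=0.000, a2=0.354, a3=3.232, a4=0.000, a0=3.586; τ=−ln(0.6202)/3.586=0.133 → t=0.665; u2·a0=0.2830·3.586=1.015; a1+a2=0.354 < 1.015 ≤ a1+…+a3=3.586 → R3 fires; P=9 X=15 Z=0 Y=3 M=2
Draw 9: a1=0.000, a2=0.354, a3=3.636, a4=0.000, a0=3.990; τ=−ln(0.1719)/3.990=0.441 → t=1.107; u2·a0=0.2792·3.990=1.114; a1+a2=0.354 < 1.114 ≤ a1+…+a3=3.990 → R3 fires; P=10 X=15 Z=0 Y=3 M=2
Draw 10: a1=0.000, a2=0.354, a3=4.040, a4=0.000, a0=4.394; τ=−ln(0.2838)/4.394=0.287 → t=1.393; u2·a0=0.0203·4.394=0.089; a1=0.000 < 0.089 ≤ a1+a2=0.354 → R2 fires; P=11 X=15 Z=0 Y=3 M=1
Draw 11: a1=0.000, a2=0.177, a3=4.444, a4=0.000, a0=4.621; τ=−ln(0.6597)/4.621=0.090 → t=1.483 > T=1.42: stop.
Read off M at T=1.42: 1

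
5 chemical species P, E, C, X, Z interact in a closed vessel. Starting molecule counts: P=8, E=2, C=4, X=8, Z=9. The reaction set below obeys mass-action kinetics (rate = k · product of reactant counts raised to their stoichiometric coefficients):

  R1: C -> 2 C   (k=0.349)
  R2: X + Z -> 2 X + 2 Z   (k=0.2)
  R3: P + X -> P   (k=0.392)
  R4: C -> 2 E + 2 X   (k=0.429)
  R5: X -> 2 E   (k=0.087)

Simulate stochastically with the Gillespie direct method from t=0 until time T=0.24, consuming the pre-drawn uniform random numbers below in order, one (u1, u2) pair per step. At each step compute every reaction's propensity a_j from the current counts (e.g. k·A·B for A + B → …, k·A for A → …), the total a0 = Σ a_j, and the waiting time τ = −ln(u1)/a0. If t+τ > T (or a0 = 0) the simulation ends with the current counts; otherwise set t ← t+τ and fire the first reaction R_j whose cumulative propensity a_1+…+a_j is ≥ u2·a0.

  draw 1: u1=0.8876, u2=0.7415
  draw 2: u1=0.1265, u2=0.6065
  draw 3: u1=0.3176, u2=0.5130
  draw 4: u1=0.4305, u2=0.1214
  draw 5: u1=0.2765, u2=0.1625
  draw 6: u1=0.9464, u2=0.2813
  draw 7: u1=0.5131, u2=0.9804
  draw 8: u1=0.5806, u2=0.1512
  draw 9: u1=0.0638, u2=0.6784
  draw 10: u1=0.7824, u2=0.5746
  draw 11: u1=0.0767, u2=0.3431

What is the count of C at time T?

t=0.000: P=8 E=2 C=4 X=8 Z=9
Draw 1: a1=1.396, a2=14.400, a3=25.088, a4=1.716, a5=0.696, a0=43.296; τ=−ln(0.8876)/43.296=0.003 → t=0.003; u2·a0=0.7415·43.296=32.104; a1+a2=15.796 < 32.104 ≤ a1+…+a3=40.884 → R3 fires; P=8 E=2 C=4 X=7 Z=9
Draw 2: a1=1.396, a2=12.600, a3=21.952, a4=1.716, a5=0.609, a0=38.273; τ=−ln(0.1265)/38.273=0.054 → t=0.057; u2·a0=0.6065·38.273=23.213; a1+a2=13.996 < 23.213 ≤ a1+…+a3=35.948 → R3 fires; P=8 E=2 C=4 X=6 Z=9
Draw 3: a1=1.396, a2=10.800, a3=18.816, a4=1.716, a5=0.522, a0=33.250; τ=−ln(0.3176)/33.250=0.034 → t=0.091; u2·a0=0.5130·33.250=17.057; a1+a2=12.196 < 17.057 ≤ a1+…+a3=31.012 → R3 fires; P=8 E=2 C=4 X=5 Z=9
Draw 4: a1=1.396, a2=9.000, a3=15.680, a4=1.716, a5=0.435, a0=28.227; τ=−ln(0.4305)/28.227=0.030 → t=0.121; u2·a0=0.1214·28.227=3.427; a1=1.396 < 3.427 ≤ a1+a2=10.396 → R2 fires; P=8 E=2 C=4 X=6 Z=10
Draw 5: a1=1.396, a2=12.000, a3=18.816, a4=1.716, a5=0.522, a0=34.450; τ=−ln(0.2765)/34.450=0.037 → t=0.158; u2·a0=0.1625·34.450=5.598; a1=1.396 < 5.598 ≤ a1+a2=13.396 → R2 fires; P=8 E=2 C=4 X=7 Z=11
Draw 6: a1=1.396, a2=15.400, a3=21.952, a4=1.716, a5=0.609, a0=41.073; τ=−ln(0.9464)/41.073=0.001 → t=0.160; u2·a0=0.2813·41.073=11.554; a1=1.396 < 11.554 ≤ a1+a2=16.796 → R2 fires; P=8 E=2 C=4 X=8 Z=12
Draw 7: a1=1.396, a2=19.200, a3=25.088, a4=1.716, a5=0.696, a0=48.096; τ=−ln(0.5131)/48.096=0.014 → t=0.174; u2·a0=0.9804·48.096=47.153; a1+…+a3=45.684 < 47.153 ≤ a1+…+a4=47.400 → R4 fires; P=8 E=4 C=3 X=10 Z=12
Draw 8: a1=1.047, a2=24.000, a3=31.360, a4=1.287, a5=0.870, a0=58.564; τ=−ln(0.5806)/58.564=0.009 → t=0.183; u2·a0=0.1512·58.564=8.855; a1=1.047 < 8.855 ≤ a1+a2=25.047 → R2 fires; P=8 E=4 C=3 X=11 Z=13
Draw 9: a1=1.047, a2=28.600, a3=34.496, a4=1.287, a5=0.957, a0=66.387; τ=−ln(0.0638)/66.387=0.041 → t=0.224; u2·a0=0.6784·66.387=45.037; a1+a2=29.647 < 45.037 ≤ a1+…+a3=64.143 → R3 fires; P=8 E=4 C=3 X=10 Z=13
Draw 10: a1=1.047, a2=26.000, a3=31.360, a4=1.287, a5=0.870, a0=60.564; τ=−ln(0.7824)/60.564=0.004 → t=0.228; u2·a0=0.5746·60.564=34.800; a1+a2=27.047 < 34.800 ≤ a1+…+a3=58.407 → R3 fires; P=8 E=4 C=3 X=9 Z=13
Draw 11: a1=1.047, a2=23.400, a3=28.224, a4=1.287, a5=0.783, a0=54.741; τ=−ln(0.0767)/54.741=0.047 → t=0.275 > T=0.24: stop.
Read off C at T=0.24: 3

C at T = 3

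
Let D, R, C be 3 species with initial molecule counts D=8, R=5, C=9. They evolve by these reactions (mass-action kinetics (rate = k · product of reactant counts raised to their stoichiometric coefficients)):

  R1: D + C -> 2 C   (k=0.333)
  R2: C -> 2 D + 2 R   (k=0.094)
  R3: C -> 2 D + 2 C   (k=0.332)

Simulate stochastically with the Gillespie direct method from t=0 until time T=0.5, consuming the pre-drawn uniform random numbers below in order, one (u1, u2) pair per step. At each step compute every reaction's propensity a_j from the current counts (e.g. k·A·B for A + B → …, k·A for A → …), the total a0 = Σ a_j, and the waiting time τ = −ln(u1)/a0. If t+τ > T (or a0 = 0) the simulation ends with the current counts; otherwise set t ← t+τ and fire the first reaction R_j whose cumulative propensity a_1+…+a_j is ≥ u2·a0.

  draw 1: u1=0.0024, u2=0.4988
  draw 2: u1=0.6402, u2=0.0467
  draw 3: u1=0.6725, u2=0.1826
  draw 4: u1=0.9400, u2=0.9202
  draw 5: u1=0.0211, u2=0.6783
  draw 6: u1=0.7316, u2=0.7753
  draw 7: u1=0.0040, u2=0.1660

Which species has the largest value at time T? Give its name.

t=0.000: D=8 R=5 C=9
Draw 1: a1=23.976, a2=0.846, a3=2.988, a0=27.810; τ=−ln(0.0024)/27.810=0.217 → t=0.217; u2·a0=0.4988·27.810=13.872 ≤ a1=23.976 → R1 fires; D=7 R=5 C=10
Draw 2: a1=23.310, a2=0.940, a3=3.320, a0=27.570; τ=−ln(0.6402)/27.570=0.016 → t=0.233; u2·a0=0.0467·27.570=1.288 ≤ a1=23.310 → R1 fires; D=6 R=5 C=11
Draw 3: a1=21.978, a2=1.034, a3=3.652, a0=26.664; τ=−ln(0.6725)/26.664=0.015 → t=0.248; u2·a0=0.1826·26.664=4.869 ≤ a1=21.978 → R1 fires; D=5 R=5 C=12
Draw 4: a1=19.980, a2=1.128, a3=3.984, a0=25.092; τ=−ln(0.9400)/25.092=0.002 → t=0.250; u2·a0=0.9202·25.092=23.090; a1+a2=21.108 < 23.090 ≤ a1+…+a3=25.092 → R3 fires; D=7 R=5 C=13
Draw 5: a1=30.303, a2=1.222, a3=4.316, a0=35.841; τ=−ln(0.0211)/35.841=0.108 → t=0.358; u2·a0=0.6783·35.841=24.311 ≤ a1=30.303 → R1 fires; D=6 R=5 C=14
Draw 6: a1=27.972, a2=1.316, a3=4.648, a0=33.936; τ=−ln(0.7316)/33.936=0.009 → t=0.367; u2·a0=0.7753·33.936=26.311 ≤ a1=27.972 → R1 fires; D=5 R=5 C=15
Draw 7: a1=24.975, a2=1.410, a3=4.980, a0=31.365; τ=−ln(0.0040)/31.365=0.176 → t=0.543 > T=0.5: stop.
At T=0.5: D=5 R=5 C=15; the largest is C.

Dominant species at T: C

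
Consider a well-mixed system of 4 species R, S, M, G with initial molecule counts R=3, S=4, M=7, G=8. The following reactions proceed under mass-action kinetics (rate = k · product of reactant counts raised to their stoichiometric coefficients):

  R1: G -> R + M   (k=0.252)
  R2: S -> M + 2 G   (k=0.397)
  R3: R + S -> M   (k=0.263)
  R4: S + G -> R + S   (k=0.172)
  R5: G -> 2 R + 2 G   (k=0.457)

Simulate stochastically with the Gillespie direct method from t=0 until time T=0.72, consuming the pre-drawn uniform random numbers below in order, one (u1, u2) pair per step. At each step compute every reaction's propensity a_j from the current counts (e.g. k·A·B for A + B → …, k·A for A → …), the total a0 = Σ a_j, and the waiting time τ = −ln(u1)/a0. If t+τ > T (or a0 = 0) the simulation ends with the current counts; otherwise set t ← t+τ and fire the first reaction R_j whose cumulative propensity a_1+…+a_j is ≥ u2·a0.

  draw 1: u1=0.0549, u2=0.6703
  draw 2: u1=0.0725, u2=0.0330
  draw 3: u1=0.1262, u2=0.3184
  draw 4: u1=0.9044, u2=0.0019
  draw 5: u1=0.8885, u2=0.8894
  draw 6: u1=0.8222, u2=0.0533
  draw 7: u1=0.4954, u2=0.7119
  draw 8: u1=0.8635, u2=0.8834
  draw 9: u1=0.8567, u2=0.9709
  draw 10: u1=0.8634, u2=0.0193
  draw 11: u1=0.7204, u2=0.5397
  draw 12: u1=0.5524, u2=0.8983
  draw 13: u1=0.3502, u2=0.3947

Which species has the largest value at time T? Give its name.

Dominant species at T: R

t=0.000: R=3 S=4 M=7 G=8
Draw 1: a1=2.016, a2=1.588, a3=3.156, a4=5.504, a5=3.656, a0=15.920; τ=−ln(0.0549)/15.920=0.182 → t=0.182; u2·a0=0.6703·15.920=10.671; a1+…+a3=6.760 < 10.671 ≤ a1+…+a4=12.264 → R4 fires; R=4 S=4 M=7 G=7
Draw 2: a1=1.764, a2=1.588, a3=4.208, a4=4.816, a5=3.199, a0=15.575; τ=−ln(0.0725)/15.575=0.168 → t=0.351; u2·a0=0.0330·15.575=0.514 ≤ a1=1.764 → R1 fires; R=5 S=4 M=8 G=6
Draw 3: a1=1.512, a2=1.588, a3=5.260, a4=4.128, a5=2.742, a0=15.230; τ=−ln(0.1262)/15.230=0.136 → t=0.487; u2·a0=0.3184·15.230=4.849; a1+a2=3.100 < 4.849 ≤ a1+…+a3=8.360 → R3 fires; R=4 S=3 M=9 G=6
Draw 4: a1=1.512, a2=1.191, a3=3.156, a4=3.096, a5=2.742, a0=11.697; τ=−ln(0.9044)/11.697=0.009 → t=0.495; u2·a0=0.0019·11.697=0.022 ≤ a1=1.512 → R1 fires; R=5 S=3 M=10 G=5
Draw 5: a1=1.260, a2=1.191, a3=3.945, a4=2.580, a5=2.285, a0=11.261; τ=−ln(0.8885)/11.261=0.010 → t=0.506; u2·a0=0.8894·11.261=10.016; a1+…+a4=8.976 < 10.016 ≤ a1+…+a5=11.261 → R5 fires; R=7 S=3 M=10 G=6
Draw 6: a1=1.512, a2=1.191, a3=5.523, a4=3.096, a5=2.742, a0=14.064; τ=−ln(0.8222)/14.064=0.014 → t=0.520; u2·a0=0.0533·14.064=0.750 ≤ a1=1.512 → R1 fires; R=8 S=3 M=11 G=5
Draw 7: a1=1.260, a2=1.191, a3=6.312, a4=2.580, a5=2.285, a0=13.628; τ=−ln(0.4954)/13.628=0.052 → t=0.571; u2·a0=0.7119·13.628=9.702; a1+…+a3=8.763 < 9.702 ≤ a1+…+a4=11.343 → R4 fires; R=9 S=3 M=11 G=4
Draw 8: a1=1.008, a2=1.191, a3=7.101, a4=2.064, a5=1.828, a0=13.192; τ=−ln(0.8635)/13.192=0.011 → t=0.582; u2·a0=0.8834·13.192=11.654; a1+…+a4=11.364 < 11.654 ≤ a1+…+a5=13.192 → R5 fires; R=11 S=3 M=11 G=5
Draw 9: a1=1.260, a2=1.191, a3=8.679, a4=2.580, a5=2.285, a0=15.995; τ=−ln(0.8567)/15.995=0.010 → t=0.592; u2·a0=0.9709·15.995=15.530; a1+…+a4=13.710 < 15.530 ≤ a1+…+a5=15.995 → R5 fires; R=13 S=3 M=11 G=6
Draw 10: a1=1.512, a2=1.191, a3=10.257, a4=3.096, a5=2.742, a0=18.798; τ=−ln(0.8634)/18.798=0.008 → t=0.600; u2·a0=0.0193·18.798=0.363 ≤ a1=1.512 → R1 fires; R=14 S=3 M=12 G=5
Draw 11: a1=1.260, a2=1.191, a3=11.046, a4=2.580, a5=2.285, a0=18.362; τ=−ln(0.7204)/18.362=0.018 → t=0.618; u2·a0=0.5397·18.362=9.910; a1+a2=2.451 < 9.910 ≤ a1+…+a3=13.497 → R3 fires; R=13 S=2 M=13 G=5
Draw 12: a1=1.260, a2=0.794, a3=6.838, a4=1.720, a5=2.285, a0=12.897; τ=−ln(0.5524)/12.897=0.046 → t=0.664; u2·a0=0.8983·12.897=11.585; a1+…+a4=10.612 < 11.585 ≤ a1+…+a5=12.897 → R5 fires; R=15 S=2 M=13 G=6
Draw 13: a1=1.512, a2=0.794, a3=7.890, a4=2.064, a5=2.742, a0=15.002; τ=−ln(0.3502)/15.002=0.070 → t=0.734 > T=0.72: stop.
At T=0.72: R=15 S=2 M=13 G=6; the largest is R.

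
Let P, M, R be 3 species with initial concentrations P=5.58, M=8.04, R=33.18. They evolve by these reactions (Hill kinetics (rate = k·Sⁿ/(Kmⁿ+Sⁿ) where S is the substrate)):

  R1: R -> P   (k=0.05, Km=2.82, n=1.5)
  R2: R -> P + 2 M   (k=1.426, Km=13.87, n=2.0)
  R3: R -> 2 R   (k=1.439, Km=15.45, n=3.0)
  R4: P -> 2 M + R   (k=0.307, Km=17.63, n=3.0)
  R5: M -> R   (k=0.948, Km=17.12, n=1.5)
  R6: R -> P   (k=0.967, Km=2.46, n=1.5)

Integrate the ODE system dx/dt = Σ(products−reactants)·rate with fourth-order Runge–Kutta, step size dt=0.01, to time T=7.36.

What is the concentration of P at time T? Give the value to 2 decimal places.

RK4 with dt=0.01: 736 steps to T=7.36. Trajectory (selected grid times):
t=0.00: P=5.58 M=8.04 R=33.18
t=0.82: P=7.38 M=9.84 R=32.66
t=1.64: P=9.16 M=11.60 R=32.21
t=2.45: P=10.90 M=13.33 R=31.81
t=3.27: P=12.64 M=15.08 R=31.46
t=4.09: P=14.35 M=16.82 R=31.17
t=4.91: P=16.05 M=18.57 R=30.92
t=5.72: P=17.70 M=20.30 R=30.73
t=6.54: P=19.35 M=22.06 R=30.57
t=7.36: P=20.98 M=23.83 R=30.46
Read off P at T=7.36: 20.98

P at T = 20.98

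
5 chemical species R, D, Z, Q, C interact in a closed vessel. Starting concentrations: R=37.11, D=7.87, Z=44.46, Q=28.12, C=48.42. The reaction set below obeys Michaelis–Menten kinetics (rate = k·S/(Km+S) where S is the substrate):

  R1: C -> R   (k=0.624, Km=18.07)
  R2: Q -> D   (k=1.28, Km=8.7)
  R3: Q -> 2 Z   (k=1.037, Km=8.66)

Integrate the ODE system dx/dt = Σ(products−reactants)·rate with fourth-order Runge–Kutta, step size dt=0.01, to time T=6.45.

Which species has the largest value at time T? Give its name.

Dominant species at T: Z

RK4 with dt=0.01: 645 steps to T=6.45. Trajectory (selected grid times):
t=0.00: R=37.11 D=7.87 Z=44.46 Q=28.12 C=48.42
t=0.72: R=37.44 D=8.57 Z=45.60 Q=26.85 C=48.09
t=1.43: R=37.76 D=9.25 Z=46.70 Q=25.62 C=47.77
t=2.15: R=38.08 D=9.94 Z=47.81 Q=24.38 C=47.45
t=2.87: R=38.41 D=10.61 Z=48.91 Q=23.16 C=47.12
t=3.58: R=38.73 D=11.27 Z=49.97 Q=21.97 C=46.80
t=4.30: R=39.05 D=11.92 Z=51.03 Q=20.78 C=46.48
t=5.02: R=39.38 D=12.57 Z=52.08 Q=19.62 C=46.15
t=5.73: R=39.69 D=13.19 Z=53.09 Q=18.49 C=45.84
t=6.45: R=40.02 D=13.81 Z=54.10 Q=17.36 C=45.51
At T=6.45: R=40.02 D=13.81 Z=54.10 Q=17.36 C=45.51; the largest is Z.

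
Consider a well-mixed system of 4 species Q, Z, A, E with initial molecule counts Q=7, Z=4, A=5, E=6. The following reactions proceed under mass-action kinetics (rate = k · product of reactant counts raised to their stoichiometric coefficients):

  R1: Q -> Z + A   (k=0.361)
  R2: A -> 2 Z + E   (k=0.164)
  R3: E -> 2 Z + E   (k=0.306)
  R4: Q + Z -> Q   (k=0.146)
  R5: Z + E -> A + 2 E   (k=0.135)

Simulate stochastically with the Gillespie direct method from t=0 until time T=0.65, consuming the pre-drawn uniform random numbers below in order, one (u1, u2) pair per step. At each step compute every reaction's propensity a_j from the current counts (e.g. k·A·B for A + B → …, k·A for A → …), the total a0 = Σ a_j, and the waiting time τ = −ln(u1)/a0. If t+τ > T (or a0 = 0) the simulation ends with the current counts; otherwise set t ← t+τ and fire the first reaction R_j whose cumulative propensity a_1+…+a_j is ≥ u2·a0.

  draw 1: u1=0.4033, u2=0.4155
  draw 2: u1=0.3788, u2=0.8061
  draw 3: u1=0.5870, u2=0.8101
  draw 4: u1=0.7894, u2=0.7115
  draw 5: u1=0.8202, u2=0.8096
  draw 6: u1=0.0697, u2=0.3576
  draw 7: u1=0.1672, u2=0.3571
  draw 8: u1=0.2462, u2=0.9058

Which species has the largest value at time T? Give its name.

Dominant species at T: E

t=0.000: Q=7 Z=4 A=5 E=6
Draw 1: a1=2.527, a2=0.820, a3=1.836, a4=4.088, a5=3.240, a0=12.511; τ=−ln(0.4033)/12.511=0.073 → t=0.073; u2·a0=0.4155·12.511=5.198; a1+…+a3=5.183 < 5.198 ≤ a1+…+a4=9.271 → R4 fires; Q=7 Z=3 A=5 E=6
Draw 2: a1=2.527, a2=0.820, a3=1.836, a4=3.066, a5=2.430, a0=10.679; τ=−ln(0.3788)/10.679=0.091 → t=0.163; u2·a0=0.8061·10.679=8.608; a1+…+a4=8.249 < 8.608 ≤ a1+…+a5=10.679 → R5 fires; Q=7 Z=2 A=6 E=7
Draw 3: a1=2.527, a2=0.984, a3=2.142, a4=2.044, a5=1.890, a0=9.587; τ=−ln(0.5870)/9.587=0.056 → t=0.219; u2·a0=0.8101·9.587=7.766; a1+…+a4=7.697 < 7.766 ≤ a1+…+a5=9.587 → R5 fires; Q=7 Z=1 A=7 E=8
Draw 4: a1=2.527, a2=1.148, a3=2.448, a4=1.022, a5=1.080, a0=8.225; τ=−ln(0.7894)/8.225=0.029 → t=0.248; u2·a0=0.7115·8.225=5.852; a1+a2=3.675 < 5.852 ≤ a1+…+a3=6.123 → R3 fires; Q=7 Z=3 A=7 E=8
Draw 5: a1=2.527, a2=1.148, a3=2.448, a4=3.066, a5=3.240, a0=12.429; τ=−ln(0.8202)/12.429=0.016 → t=0.264; u2·a0=0.8096·12.429=10.063; a1+…+a4=9.189 < 10.063 ≤ a1+…+a5=12.429 → R5 fires; Q=7 Z=2 A=8 E=9
Draw 6: a1=2.527, a2=1.312, a3=2.754, a4=2.044, a5=2.430, a0=11.067; τ=−ln(0.0697)/11.067=0.241 → t=0.504; u2·a0=0.3576·11.067=3.958; a1+a2=3.839 < 3.958 ≤ a1+…+a3=6.593 → R3 fires; Q=7 Z=4 A=8 E=9
Draw 7: a1=2.527, a2=1.312, a3=2.754, a4=4.088, a5=4.860, a0=15.541; τ=−ln(0.1672)/15.541=0.115 → t=0.620; u2·a0=0.3571·15.541=5.550; a1+a2=3.839 < 5.550 ≤ a1+…+a3=6.593 → R3 fires; Q=7 Z=6 A=8 E=9
Draw 8: a1=2.527, a2=1.312, a3=2.754, a4=6.132, a5=7.290, a0=20.015; τ=−ln(0.2462)/20.015=0.070 → t=0.690 > T=0.65: stop.
At T=0.65: Q=7 Z=6 A=8 E=9; the largest is E.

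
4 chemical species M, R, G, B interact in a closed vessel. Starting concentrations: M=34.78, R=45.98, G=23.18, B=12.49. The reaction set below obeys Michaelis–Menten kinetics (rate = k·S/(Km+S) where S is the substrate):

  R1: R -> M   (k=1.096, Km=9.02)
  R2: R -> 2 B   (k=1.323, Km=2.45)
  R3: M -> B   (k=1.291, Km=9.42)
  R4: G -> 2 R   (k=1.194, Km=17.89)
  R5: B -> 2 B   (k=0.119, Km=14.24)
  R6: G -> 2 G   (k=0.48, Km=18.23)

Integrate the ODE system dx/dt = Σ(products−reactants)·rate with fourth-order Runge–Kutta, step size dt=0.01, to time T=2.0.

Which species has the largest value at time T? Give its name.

RK4 with dt=0.01: 200 steps to T=2.0. Trajectory (selected grid times):
t=0.00: M=34.78 R=45.98 G=23.18 B=12.49
t=0.22: M=34.76 R=45.80 G=23.09 B=13.28
t=0.44: M=34.74 R=45.62 G=23.00 B=14.07
t=0.67: M=34.71 R=45.43 G=22.91 B=14.89
t=0.89: M=34.69 R=45.24 G=22.82 B=15.68
t=1.11: M=34.67 R=45.06 G=22.73 B=16.47
t=1.33: M=34.65 R=44.88 G=22.64 B=17.26
t=1.56: M=34.62 R=44.69 G=22.55 B=18.09
t=1.78: M=34.60 R=44.50 G=22.46 B=18.88
t=2.00: M=34.58 R=44.32 G=22.38 B=19.67
At T=2.0: M=34.58 R=44.32 G=22.38 B=19.67; the largest is R.

Dominant species at T: R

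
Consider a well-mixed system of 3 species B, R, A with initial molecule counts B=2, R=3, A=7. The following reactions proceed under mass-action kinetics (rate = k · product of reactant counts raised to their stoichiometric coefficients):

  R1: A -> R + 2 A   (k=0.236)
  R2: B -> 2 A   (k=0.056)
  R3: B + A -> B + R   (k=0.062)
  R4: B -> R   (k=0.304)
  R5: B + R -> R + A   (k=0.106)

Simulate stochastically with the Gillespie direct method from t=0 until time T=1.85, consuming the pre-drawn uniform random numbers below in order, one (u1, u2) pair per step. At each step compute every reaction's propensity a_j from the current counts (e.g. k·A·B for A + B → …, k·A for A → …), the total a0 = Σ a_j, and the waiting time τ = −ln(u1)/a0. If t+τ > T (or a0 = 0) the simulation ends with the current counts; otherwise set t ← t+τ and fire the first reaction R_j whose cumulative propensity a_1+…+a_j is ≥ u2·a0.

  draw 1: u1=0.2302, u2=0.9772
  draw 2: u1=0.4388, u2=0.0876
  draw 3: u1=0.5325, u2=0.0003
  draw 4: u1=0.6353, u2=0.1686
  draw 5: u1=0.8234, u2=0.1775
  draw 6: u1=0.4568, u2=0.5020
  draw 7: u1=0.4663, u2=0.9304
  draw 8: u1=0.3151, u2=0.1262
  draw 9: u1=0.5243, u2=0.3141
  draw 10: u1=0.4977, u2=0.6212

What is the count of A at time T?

A at T = 16

t=0.000: B=2 R=3 A=7
Draw 1: a1=1.652, a2=0.112, a3=0.868, a4=0.608, a5=0.636, a0=3.876; τ=−ln(0.2302)/3.876=0.379 → t=0.379; u2·a0=0.9772·3.876=3.788; a1+…+a4=3.240 < 3.788 ≤ a1+…+a5=3.876 → R5 fires; B=1 R=3 A=8
Draw 2: a1=1.888, a2=0.056, a3=0.496, a4=0.304, a5=0.318, a0=3.062; τ=−ln(0.4388)/3.062=0.269 → t=0.648; u2·a0=0.0876·3.062=0.268 ≤ a1=1.888 → R1 fires; B=1 R=4 A=9
Draw 3: a1=2.124, a2=0.056, a3=0.558, a4=0.304, a5=0.424, a0=3.466; τ=−ln(0.5325)/3.466=0.182 → t=0.830; u2·a0=0.0003·3.466=0.001 ≤ a1=2.124 → R1 fires; B=1 R=5 A=10
Draw 4: a1=2.360, a2=0.056, a3=0.620, a4=0.304, a5=0.530, a0=3.870; τ=−ln(0.6353)/3.870=0.117 → t=0.947; u2·a0=0.1686·3.870=0.652 ≤ a1=2.360 → R1 fires; B=1 R=6 A=11
Draw 5: a1=2.596, a2=0.056, a3=0.682, a4=0.304, a5=0.636, a0=4.274; τ=−ln(0.8234)/4.274=0.045 → t=0.992; u2·a0=0.1775·4.274=0.759 ≤ a1=2.596 → R1 fires; B=1 R=7 A=12
Draw 6: a1=2.832, a2=0.056, a3=0.744, a4=0.304, a5=0.742, a0=4.678; τ=−ln(0.4568)/4.678=0.167 → t=1.160; u2·a0=0.5020·4.678=2.348 ≤ a1=2.832 → R1 fires; B=1 R=8 A=13
Draw 7: a1=3.068, a2=0.056, a3=0.806, a4=0.304, a5=0.848, a0=5.082; τ=−ln(0.4663)/5.082=0.150 → t=1.310; u2·a0=0.9304·5.082=4.728; a1+…+a4=4.234 < 4.728 ≤ a1+…+a5=5.082 → R5 fires; B=0 R=8 A=14
Draw 8: a1=3.304, a2=0.000, a3=0.000, a4=0.000, a5=0.000, a0=3.304; τ=−ln(0.3151)/3.304=0.350 → t=1.660; u2·a0=0.1262·3.304=0.417 ≤ a1=3.304 → R1 fires; B=0 R=9 A=15
Draw 9: a1=3.540, a2=0.000, a3=0.000, a4=0.000, a5=0.000, a0=3.540; τ=−ln(0.5243)/3.540=0.182 → t=1.842; u2·a0=0.3141·3.540=1.112 ≤ a1=3.540 → R1 fires; B=0 R=10 A=16
Draw 10: a1=3.776, a2=0.000, a3=0.000, a4=0.000, a5=0.000, a0=3.776; τ=−ln(0.4977)/3.776=0.185 → t=2.027 > T=1.85: stop.
Read off A at T=1.85: 16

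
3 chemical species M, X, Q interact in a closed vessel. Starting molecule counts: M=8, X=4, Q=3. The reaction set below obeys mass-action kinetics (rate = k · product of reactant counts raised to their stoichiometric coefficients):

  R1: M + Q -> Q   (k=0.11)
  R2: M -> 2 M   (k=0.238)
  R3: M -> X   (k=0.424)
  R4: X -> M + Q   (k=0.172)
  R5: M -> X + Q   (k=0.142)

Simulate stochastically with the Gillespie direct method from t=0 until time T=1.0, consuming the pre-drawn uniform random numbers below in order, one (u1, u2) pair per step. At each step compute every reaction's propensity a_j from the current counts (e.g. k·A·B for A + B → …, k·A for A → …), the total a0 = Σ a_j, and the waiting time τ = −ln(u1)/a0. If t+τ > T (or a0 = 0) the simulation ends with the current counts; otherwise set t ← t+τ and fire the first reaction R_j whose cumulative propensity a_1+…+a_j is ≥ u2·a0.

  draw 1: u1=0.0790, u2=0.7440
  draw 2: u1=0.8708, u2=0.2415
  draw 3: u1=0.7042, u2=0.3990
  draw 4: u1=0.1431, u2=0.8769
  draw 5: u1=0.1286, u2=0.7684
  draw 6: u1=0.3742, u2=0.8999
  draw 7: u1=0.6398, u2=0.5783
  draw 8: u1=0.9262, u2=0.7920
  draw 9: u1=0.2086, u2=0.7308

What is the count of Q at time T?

Q at T = 6

t=0.000: M=8 X=4 Q=3
Draw 1: a1=2.640, a2=1.904, a3=3.392, a4=0.688, a5=1.136, a0=9.760; τ=−ln(0.0790)/9.760=0.260 → t=0.260; u2·a0=0.7440·9.760=7.261; a1+a2=4.544 < 7.261 ≤ a1+…+a3=7.936 → R3 fires; M=7 X=5 Q=3
Draw 2: a1=2.310, a2=1.666, a3=2.968, a4=0.860, a5=0.994, a0=8.798; τ=−ln(0.8708)/8.798=0.016 → t=0.276; u2·a0=0.2415·8.798=2.125 ≤ a1=2.310 → R1 fires; M=6 X=5 Q=3
Draw 3: a1=1.980, a2=1.428, a3=2.544, a4=0.860, a5=0.852, a0=7.664; τ=−ln(0.7042)/7.664=0.046 → t=0.322; u2·a0=0.3990·7.664=3.058; a1=1.980 < 3.058 ≤ a1+a2=3.408 → R2 fires; M=7 X=5 Q=3
Draw 4: a1=2.310, a2=1.666, a3=2.968, a4=0.860, a5=0.994, a0=8.798; τ=−ln(0.1431)/8.798=0.221 → t=0.543; u2·a0=0.8769·8.798=7.715; a1+…+a3=6.944 < 7.715 ≤ a1+…+a4=7.804 → R4 fires; M=8 X=4 Q=4
Draw 5: a1=3.520, a2=1.904, a3=3.392, a4=0.688, a5=1.136, a0=10.640; τ=−ln(0.1286)/10.640=0.193 → t=0.735; u2·a0=0.7684·10.640=8.176; a1+a2=5.424 < 8.176 ≤ a1+…+a3=8.816 → R3 fires; M=7 X=5 Q=4
Draw 6: a1=3.080, a2=1.666, a3=2.968, a4=0.860, a5=0.994, a0=9.568; τ=−ln(0.3742)/9.568=0.103 → t=0.838; u2·a0=0.8999·9.568=8.610; a1+…+a4=8.574 < 8.610 ≤ a1+…+a5=9.568 → R5 fires; M=6 X=6 Q=5
Draw 7: a1=3.300, a2=1.428, a3=2.544, a4=1.032, a5=0.852, a0=9.156; τ=−ln(0.6398)/9.156=0.049 → t=0.887; u2·a0=0.5783·9.156=5.295; a1+a2=4.728 < 5.295 ≤ a1+…+a3=7.272 → R3 fires; M=5 X=7 Q=5
Draw 8: a1=2.750, a2=1.190, a3=2.120, a4=1.204, a5=0.710, a0=7.974; τ=−ln(0.9262)/7.974=0.010 → t=0.896; u2·a0=0.7920·7.974=6.315; a1+…+a3=6.060 < 6.315 ≤ a1+…+a4=7.264 → R4 fires; M=6 X=6 Q=6
Draw 9: a1=3.960, a2=1.428, a3=2.544, a4=1.032, a5=0.852, a0=9.816; τ=−ln(0.2086)/9.816=0.160 → t=1.056 > T=1.0: stop.
Read off Q at T=1.0: 6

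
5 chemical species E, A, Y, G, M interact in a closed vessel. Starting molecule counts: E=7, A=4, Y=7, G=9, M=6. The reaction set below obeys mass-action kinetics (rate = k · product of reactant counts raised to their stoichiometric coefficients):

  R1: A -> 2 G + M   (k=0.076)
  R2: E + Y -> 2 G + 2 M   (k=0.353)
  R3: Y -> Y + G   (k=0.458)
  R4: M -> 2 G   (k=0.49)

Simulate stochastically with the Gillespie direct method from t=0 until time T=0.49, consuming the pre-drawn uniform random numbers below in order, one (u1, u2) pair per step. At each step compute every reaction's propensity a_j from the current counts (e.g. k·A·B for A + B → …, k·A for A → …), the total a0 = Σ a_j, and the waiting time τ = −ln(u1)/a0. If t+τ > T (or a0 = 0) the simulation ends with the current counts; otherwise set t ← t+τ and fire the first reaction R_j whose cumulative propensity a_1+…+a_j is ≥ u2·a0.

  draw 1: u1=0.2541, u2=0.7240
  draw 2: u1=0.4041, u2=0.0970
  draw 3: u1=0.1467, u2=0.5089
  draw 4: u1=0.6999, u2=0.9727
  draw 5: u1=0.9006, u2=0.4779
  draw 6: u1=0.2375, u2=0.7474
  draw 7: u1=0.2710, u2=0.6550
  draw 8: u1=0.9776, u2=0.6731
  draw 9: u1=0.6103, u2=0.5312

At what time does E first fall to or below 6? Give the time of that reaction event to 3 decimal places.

t=0.000: E=7 A=4 Y=7 G=9 M=6
Draw 1: a1=0.304, a2=17.297, a3=3.206, a4=2.940, a0=23.747; τ=−ln(0.2541)/23.747=0.058 → t=0.058; u2·a0=0.7240·23.747=17.193; a1=0.304 < 17.193 ≤ a1+a2=17.601 → R2 fires; E=6 A=4 Y=6 G=11 M=8
Draw 2: a1=0.304, a2=12.708, a3=2.748, a4=3.920, a0=19.680; τ=−ln(0.4041)/19.680=0.046 → t=0.104; u2·a0=0.0970·19.680=1.909; a1=0.304 < 1.909 ≤ a1+a2=13.012 → R2 fires; E=5 A=4 Y=5 G=13 M=10
Draw 3: a1=0.304, a2=8.825, a3=2.290, a4=4.900, a0=16.319; τ=−ln(0.1467)/16.319=0.118 → t=0.221; u2·a0=0.5089·16.319=8.305; a1=0.304 < 8.305 ≤ a1+a2=9.129 → R2 fires; E=4 A=4 Y=4 G=15 M=12
Draw 4: a1=0.304, a2=5.648, a3=1.832, a4=5.880, a0=13.664; τ=−ln(0.6999)/13.664=0.026 → t=0.247; u2·a0=0.9727·13.664=13.291; a1+…+a3=7.784 < 13.291 ≤ a1+…+a4=13.664 → R4 fires; E=4 A=4 Y=4 G=17 M=11
Draw 5: a1=0.304, a2=5.648, a3=1.832, a4=5.390, a0=13.174; τ=−ln(0.9006)/13.174=0.008 → t=0.255; u2·a0=0.4779·13.174=6.296; a1+a2=5.952 < 6.296 ≤ a1+…+a3=7.784 → R3 fires; E=4 A=4 Y=4 G=18 M=11
Draw 6: a1=0.304, a2=5.648, a3=1.832, a4=5.390, a0=13.174; τ=−ln(0.2375)/13.174=0.109 → t=0.365; u2·a0=0.7474·13.174=9.846; a1+…+a3=7.784 < 9.846 ≤ a1+…+a4=13.174 → R4 fires; E=4 A=4 Y=4 G=20 M=10
Draw 7: a1=0.304, a2=5.648, a3=1.832, a4=4.900, a0=12.684; τ=−ln(0.2710)/12.684=0.103 → t=0.467; u2·a0=0.6550·12.684=8.308; a1+…+a3=7.784 < 8.308 ≤ a1+…+a4=12.684 → R4 fires; E=4 A=4 Y=4 G=22 M=9
Draw 8: a1=0.304, a2=5.648, a3=1.832, a4=4.410, a0=12.194; τ=−ln(0.9776)/12.194=0.002 → t=0.469; u2·a0=0.6731·12.194=8.208; a1+…+a3=7.784 < 8.208 ≤ a1+…+a4=12.194 → R4 fires; E=4 A=4 Y=4 G=24 M=8
Draw 9: a1=0.304, a2=5.648, a3=1.832, a4=3.920, a0=11.704; τ=−ln(0.6103)/11.704=0.042 → t=0.512 > T=0.49: stop.
E first becomes ≤ 6 when it reaches 6 at the event at t=0.058.

Threshold first reached at t = 0.058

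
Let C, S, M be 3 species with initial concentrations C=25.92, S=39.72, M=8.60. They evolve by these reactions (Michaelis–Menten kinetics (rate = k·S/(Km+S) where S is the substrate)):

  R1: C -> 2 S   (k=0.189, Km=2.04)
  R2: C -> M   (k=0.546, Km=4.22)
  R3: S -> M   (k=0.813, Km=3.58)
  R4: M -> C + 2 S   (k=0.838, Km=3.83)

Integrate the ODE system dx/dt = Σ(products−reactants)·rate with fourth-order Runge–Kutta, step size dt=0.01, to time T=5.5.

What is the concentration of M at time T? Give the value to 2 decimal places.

M at T = 11.95

RK4 with dt=0.01: 550 steps to T=5.5. Trajectory (selected grid times):
t=0.00: C=25.92 S=39.72 M=8.60
t=0.61: C=25.88 S=40.19 M=8.99
t=1.22: C=25.85 S=40.67 M=9.37
t=1.83: C=25.82 S=41.16 M=9.74
t=2.44: C=25.80 S=41.65 M=10.12
t=3.06: C=25.78 S=42.16 M=10.49
t=3.67: C=25.76 S=42.67 M=10.86
t=4.28: C=25.75 S=43.19 M=11.23
t=4.89: C=25.74 S=43.71 M=11.59
t=5.50: C=25.73 S=44.23 M=11.95
Read off M at T=5.5: 11.95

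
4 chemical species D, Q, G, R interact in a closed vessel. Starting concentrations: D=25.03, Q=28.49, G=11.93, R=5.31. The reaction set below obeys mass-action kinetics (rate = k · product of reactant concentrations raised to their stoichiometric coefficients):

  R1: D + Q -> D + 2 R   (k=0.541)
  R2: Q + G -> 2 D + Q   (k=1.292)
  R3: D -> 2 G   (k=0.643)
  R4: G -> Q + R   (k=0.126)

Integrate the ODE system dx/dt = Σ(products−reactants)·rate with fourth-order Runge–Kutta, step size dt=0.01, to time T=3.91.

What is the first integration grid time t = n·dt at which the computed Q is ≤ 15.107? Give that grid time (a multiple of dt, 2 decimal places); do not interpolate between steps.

Threshold first reached at t = 0.04

RK4 with dt=0.01: 391 steps to T=3.91. Trajectory (selected grid times):
t=0.00: D=25.03 Q=28.49 G=11.93 R=5.31
t=0.03: D=38.95 Q=16.56 G=5.91 R=29.26
t=0.04: D=40.85 Q=13.35 G=5.34 R=35.71
t=0.43: D=39.33 Q=0.11 G=21.62 R=63.99
t=0.87: D=35.29 Q=0.24 G=37.50 R=68.76
t=1.30: D=38.29 Q=0.29 G=48.74 R=75.68
t=1.74: D=45.21 Q=0.31 G=59.89 R=84.67
t=2.17: D=54.21 Q=0.31 G=72.36 R=95.38
t=2.61: D=65.54 Q=0.31 G=87.61 R=108.65
t=3.04: D=78.94 Q=0.31 G=105.56 R=124.30
t=3.48: D=95.52 Q=0.31 G=127.73 R=143.64
t=3.91: D=115.08 Q=0.31 G=153.89 R=166.46
Q(0.03)=16.561 > 15.107 but Q(0.04)=13.348 ≤ 15.107, so the first grid time is t=0.04.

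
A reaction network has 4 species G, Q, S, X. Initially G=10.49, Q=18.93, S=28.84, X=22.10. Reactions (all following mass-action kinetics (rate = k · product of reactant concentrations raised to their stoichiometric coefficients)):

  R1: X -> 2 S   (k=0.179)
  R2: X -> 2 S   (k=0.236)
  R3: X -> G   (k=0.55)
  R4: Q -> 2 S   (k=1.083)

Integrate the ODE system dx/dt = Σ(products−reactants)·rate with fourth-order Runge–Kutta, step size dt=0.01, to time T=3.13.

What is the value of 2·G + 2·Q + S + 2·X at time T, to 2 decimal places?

Check how each reaction changes W = 2·G + 2·Q + S + 2·X (weight of products minus weight of reactants):
R1: X -> 2 S: (1·2) − (2·1) = 2 − 2 = 0
R2: X -> 2 S: (1·2) − (2·1) = 2 − 2 = 0
R3: X -> G: (2·1) − (2·1) = 2 − 2 = 0
R4: Q -> 2 S: (1·2) − (2·1) = 2 − 2 = 0
Every reaction leaves W unchanged, so W is conserved and no simulation is needed: W(T) = W(0) = 2·10.49 + 2·18.93 + 28.84 + 2·22.10 = 131.88

Value at T = 131.88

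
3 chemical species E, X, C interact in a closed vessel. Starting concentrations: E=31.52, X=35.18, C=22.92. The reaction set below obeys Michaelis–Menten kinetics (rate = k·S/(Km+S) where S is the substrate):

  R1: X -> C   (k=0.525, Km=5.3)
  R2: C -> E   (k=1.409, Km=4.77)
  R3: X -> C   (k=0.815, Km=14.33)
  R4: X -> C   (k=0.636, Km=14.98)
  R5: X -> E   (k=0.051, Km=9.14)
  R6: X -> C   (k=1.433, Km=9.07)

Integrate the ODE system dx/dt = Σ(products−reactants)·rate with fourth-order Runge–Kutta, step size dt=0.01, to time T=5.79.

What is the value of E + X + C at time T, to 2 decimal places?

Value at T = 89.62

Check how each reaction changes W = E + X + C (weight of products minus weight of reactants):
R1: X -> C: (1·1) − (1·1) = 1 − 1 = 0
R2: C -> E: (1·1) − (1·1) = 1 − 1 = 0
R3: X -> C: (1·1) − (1·1) = 1 − 1 = 0
R4: X -> C: (1·1) − (1·1) = 1 − 1 = 0
R5: X -> E: (1·1) − (1·1) = 1 − 1 = 0
R6: X -> C: (1·1) − (1·1) = 1 − 1 = 0
Every reaction leaves W unchanged, so W is conserved and no simulation is needed: W(T) = W(0) = 31.52 + 35.18 + 22.92 = 89.62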